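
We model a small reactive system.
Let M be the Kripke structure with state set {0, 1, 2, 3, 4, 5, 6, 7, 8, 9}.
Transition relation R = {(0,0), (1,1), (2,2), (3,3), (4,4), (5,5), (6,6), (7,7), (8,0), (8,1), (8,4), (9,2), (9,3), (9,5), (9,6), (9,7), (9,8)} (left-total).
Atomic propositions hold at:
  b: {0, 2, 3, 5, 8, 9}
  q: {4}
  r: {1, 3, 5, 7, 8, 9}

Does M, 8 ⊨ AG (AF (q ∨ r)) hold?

Sat(q ∨ r) = {1, 3, 4, 5, 7, 8, 9}
AF (q ∨ r): least fixpoint, start Z0 = {1, 3, 4, 5, 7, 8, 9}, add states with every successor in Z. Already a fixed point.
Sat(AF (q ∨ r)) = {1, 3, 4, 5, 7, 8, 9}
AG (AF (q ∨ r)): greatest fixpoint, start Z0 = {1, 3, 4, 5, 7, 8, 9}, keep only states in Sat with every successor in Z. Z1 = {1, 3, 4, 5, 7}; fixed.
Sat(AG (AF (q ∨ r))) = {1, 3, 4, 5, 7}
8 ∉ Sat(AG (AF (q ∨ r))) = {1, 3, 4, 5, 7}, so the formula does not hold at 8.

No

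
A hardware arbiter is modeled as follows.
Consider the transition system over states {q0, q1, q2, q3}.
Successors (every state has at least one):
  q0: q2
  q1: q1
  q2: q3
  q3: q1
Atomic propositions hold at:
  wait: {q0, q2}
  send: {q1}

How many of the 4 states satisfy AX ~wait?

3

Sat(~wait) = {q1, q3}
Sat(AX ~wait) = {s : every successor in {q1, q3}} = {q1, q2, q3}
|Sat(AX ~wait)| = |{q1, q2, q3}| = 3.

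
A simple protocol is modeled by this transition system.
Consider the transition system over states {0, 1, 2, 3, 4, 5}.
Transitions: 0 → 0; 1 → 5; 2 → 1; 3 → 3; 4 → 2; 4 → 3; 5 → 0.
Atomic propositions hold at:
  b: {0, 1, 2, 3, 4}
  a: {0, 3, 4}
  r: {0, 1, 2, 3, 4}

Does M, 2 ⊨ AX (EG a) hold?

No

EG a: greatest fixpoint, start Z0 = {0, 3, 4}, keep only states in Sat with some successor in Z. Already a fixed point.
Sat(EG a) = {0, 3, 4}
Sat(AX (EG a)) = {s : every successor in {0, 3, 4}} = {0, 3, 5}
2 ∉ Sat(AX (EG a)) = {0, 3, 5}, so the formula does not hold at 2.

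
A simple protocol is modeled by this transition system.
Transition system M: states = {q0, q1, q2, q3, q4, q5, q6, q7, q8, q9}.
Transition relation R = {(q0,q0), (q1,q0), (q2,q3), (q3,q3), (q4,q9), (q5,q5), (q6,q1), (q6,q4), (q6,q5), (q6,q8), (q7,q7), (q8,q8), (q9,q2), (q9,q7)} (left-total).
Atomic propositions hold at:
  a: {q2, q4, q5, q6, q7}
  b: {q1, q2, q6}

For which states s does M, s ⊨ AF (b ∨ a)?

{q1, q2, q4, q5, q6, q7, q9}

Sat(b ∨ a) = {q1, q2, q4, q5, q6, q7}
AF (b ∨ a): least fixpoint, start Z0 = {q1, q2, q4, q5, q6, q7}, add states with every successor in Z. Z1 = {q1, q2, q4, q5, q6, q7, q9}; fixed.
Sat(AF (b ∨ a)) = {q1, q2, q4, q5, q6, q7, q9}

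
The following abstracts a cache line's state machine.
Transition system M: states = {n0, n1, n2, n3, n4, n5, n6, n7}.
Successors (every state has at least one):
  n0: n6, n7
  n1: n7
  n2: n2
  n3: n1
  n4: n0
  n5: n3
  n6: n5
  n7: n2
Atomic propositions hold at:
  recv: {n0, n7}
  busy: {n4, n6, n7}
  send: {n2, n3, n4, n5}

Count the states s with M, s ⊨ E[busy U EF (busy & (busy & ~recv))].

3

Sat(~recv) = {n1, n2, n3, n4, n5, n6}
Sat(busy & ~recv) = {n4, n6}
Sat(busy & (busy & ~recv)) = {n4, n6}
EF (busy & (busy & ~recv)): least fixpoint, start Z0 = {n4, n6}, add states with some successor in Z. Z1 = {n0, n4, n6}; fixed.
Sat(EF (busy & (busy & ~recv))) = {n0, n4, n6}
E[busy U EF (busy & (busy & ~recv))]: least fixpoint, start Z0 = Sat(EF (busy & (busy & ~recv))) = {n0, n4, n6}, add states in Sat(busy) with some successor in Z. Already a fixed point.
Sat(E[busy U EF (busy & (busy & ~recv))]) = {n0, n4, n6}
|Sat(E[busy U EF (busy & (busy & ~recv))])| = |{n0, n4, n6}| = 3.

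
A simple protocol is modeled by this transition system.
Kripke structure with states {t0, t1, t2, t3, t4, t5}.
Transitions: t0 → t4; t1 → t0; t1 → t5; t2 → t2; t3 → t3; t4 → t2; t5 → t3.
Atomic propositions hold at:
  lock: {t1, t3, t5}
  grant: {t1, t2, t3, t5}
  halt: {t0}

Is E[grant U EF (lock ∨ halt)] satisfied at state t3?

Sat(lock ∨ halt) = {t0, t1, t3, t5}
EF (lock ∨ halt): least fixpoint, start Z0 = {t0, t1, t3, t5}, add states with some successor in Z. Already a fixed point.
Sat(EF (lock ∨ halt)) = {t0, t1, t3, t5}
E[grant U EF (lock ∨ halt)]: least fixpoint, start Z0 = Sat(EF (lock ∨ halt)) = {t0, t1, t3, t5}, add states in Sat(grant) with some successor in Z. Already a fixed point.
Sat(E[grant U EF (lock ∨ halt)]) = {t0, t1, t3, t5}
t3 ∈ Sat(E[grant U EF (lock ∨ halt)]) = {t0, t1, t3, t5}, so the formula holds at t3.

Yes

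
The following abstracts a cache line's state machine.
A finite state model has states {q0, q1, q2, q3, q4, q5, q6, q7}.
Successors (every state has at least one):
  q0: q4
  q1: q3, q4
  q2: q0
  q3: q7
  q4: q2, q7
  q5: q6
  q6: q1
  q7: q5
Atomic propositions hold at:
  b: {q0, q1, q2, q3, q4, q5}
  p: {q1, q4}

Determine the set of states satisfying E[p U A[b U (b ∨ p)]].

Sat(b ∨ p) = {q0, q1, q2, q3, q4, q5}
A[b U (b ∨ p)]: least fixpoint, start Z0 = Sat((b ∨ p)) = {q0, q1, q2, q3, q4, q5}, add states in Sat(b) with every successor in Z. Already a fixed point.
Sat(A[b U (b ∨ p)]) = {q0, q1, q2, q3, q4, q5}
E[p U A[b U (b ∨ p)]]: least fixpoint, start Z0 = Sat(A[b U (b ∨ p)]) = {q0, q1, q2, q3, q4, q5}, add states in Sat(p) with some successor in Z. Already a fixed point.
Sat(E[p U A[b U (b ∨ p)]]) = {q0, q1, q2, q3, q4, q5}

{q0, q1, q2, q3, q4, q5}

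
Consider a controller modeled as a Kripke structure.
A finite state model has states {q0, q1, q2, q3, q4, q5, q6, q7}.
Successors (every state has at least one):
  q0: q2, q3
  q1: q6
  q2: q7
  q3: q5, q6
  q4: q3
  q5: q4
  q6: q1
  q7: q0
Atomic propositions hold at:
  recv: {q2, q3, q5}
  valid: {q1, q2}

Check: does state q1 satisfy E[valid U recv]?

E[valid U recv]: least fixpoint, start Z0 = Sat(recv) = {q2, q3, q5}, add states in Sat(valid) with some successor in Z. Already a fixed point.
Sat(E[valid U recv]) = {q2, q3, q5}
q1 ∉ Sat(E[valid U recv]) = {q2, q3, q5}, so the formula does not hold at q1.

No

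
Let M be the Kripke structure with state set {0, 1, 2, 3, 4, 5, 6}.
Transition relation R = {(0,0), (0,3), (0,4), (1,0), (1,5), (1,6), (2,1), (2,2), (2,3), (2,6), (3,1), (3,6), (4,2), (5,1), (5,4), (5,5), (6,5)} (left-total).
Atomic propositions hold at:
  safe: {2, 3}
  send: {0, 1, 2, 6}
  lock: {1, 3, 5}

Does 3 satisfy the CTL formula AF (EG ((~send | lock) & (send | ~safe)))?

Yes

Sat(~send) = {3, 4, 5}
Sat(~send | lock) = {1, 3, 4, 5}
Sat(~safe) = {0, 1, 4, 5, 6}
Sat(send | ~safe) = {0, 1, 2, 4, 5, 6}
Sat((~send | lock) & (send | ~safe)) = {1, 4, 5}
EG ((~send | lock) & (send | ~safe)): greatest fixpoint, start Z0 = {1, 4, 5}, keep only states in Sat with some successor in Z. Z1 = {1, 5}; fixed.
Sat(EG ((~send | lock) & (send | ~safe))) = {1, 5}
AF (EG ((~send | lock) & (send | ~safe))): least fixpoint, start Z0 = {1, 5}, add states with every successor in Z. Z1 = {1, 5, 6}; Z2 = {1, 3, 5, 6}; fixed.
Sat(AF (EG ((~send | lock) & (send | ~safe)))) = {1, 3, 5, 6}
3 ∈ Sat(AF (EG ((~send | lock) & (send | ~safe)))) = {1, 3, 5, 6}, so the formula holds at 3.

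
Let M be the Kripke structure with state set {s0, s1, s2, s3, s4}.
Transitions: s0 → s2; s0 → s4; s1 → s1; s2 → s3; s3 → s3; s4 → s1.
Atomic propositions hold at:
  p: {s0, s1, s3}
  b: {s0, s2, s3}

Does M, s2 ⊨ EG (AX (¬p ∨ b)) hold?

Yes

Sat(¬p) = {s2, s4}
Sat(¬p ∨ b) = {s0, s2, s3, s4}
Sat(AX (¬p ∨ b)) = {s : every successor in {s0, s2, s3, s4}} = {s0, s2, s3}
EG (AX (¬p ∨ b)): greatest fixpoint, start Z0 = {s0, s2, s3}, keep only states in Sat with some successor in Z. Already a fixed point.
Sat(EG (AX (¬p ∨ b))) = {s0, s2, s3}
s2 ∈ Sat(EG (AX (¬p ∨ b))) = {s0, s2, s3}, so the formula holds at s2.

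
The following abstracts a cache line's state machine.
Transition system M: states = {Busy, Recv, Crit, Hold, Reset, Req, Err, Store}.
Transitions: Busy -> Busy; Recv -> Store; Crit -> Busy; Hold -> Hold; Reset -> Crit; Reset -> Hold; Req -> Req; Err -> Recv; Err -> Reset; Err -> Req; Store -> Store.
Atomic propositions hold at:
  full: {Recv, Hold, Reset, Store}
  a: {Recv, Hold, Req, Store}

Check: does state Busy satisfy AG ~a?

Sat(~a) = {Busy, Crit, Reset, Err}
AG ~a: greatest fixpoint, start Z0 = {Busy, Crit, Reset, Err}, keep only states in Sat with every successor in Z. Z1 = {Busy, Crit}; fixed.
Sat(AG ~a) = {Busy, Crit}
Busy ∈ Sat(AG ~a) = {Busy, Crit}, so the formula holds at Busy.

Yes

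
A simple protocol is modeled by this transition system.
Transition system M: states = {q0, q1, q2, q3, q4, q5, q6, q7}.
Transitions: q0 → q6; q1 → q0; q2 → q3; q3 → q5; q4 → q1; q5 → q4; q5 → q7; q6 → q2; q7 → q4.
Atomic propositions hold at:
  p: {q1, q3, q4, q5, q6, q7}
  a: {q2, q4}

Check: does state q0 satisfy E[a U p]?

No

E[a U p]: least fixpoint, start Z0 = Sat(p) = {q1, q3, q4, q5, q6, q7}, add states in Sat(a) with some successor in Z. Z1 = {q1, q2, q3, q4, q5, q6, q7}; fixed.
Sat(E[a U p]) = {q1, q2, q3, q4, q5, q6, q7}
q0 ∉ Sat(E[a U p]) = {q1, q2, q3, q4, q5, q6, q7}, so the formula does not hold at q0.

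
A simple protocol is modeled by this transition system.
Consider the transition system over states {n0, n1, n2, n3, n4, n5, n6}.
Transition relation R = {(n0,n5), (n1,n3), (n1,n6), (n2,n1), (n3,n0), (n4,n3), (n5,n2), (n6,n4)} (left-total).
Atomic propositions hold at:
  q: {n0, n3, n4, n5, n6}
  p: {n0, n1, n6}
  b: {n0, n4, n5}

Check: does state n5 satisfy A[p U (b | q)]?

Yes

Sat(b | q) = {n0, n3, n4, n5, n6}
A[p U (b | q)]: least fixpoint, start Z0 = Sat((b | q)) = {n0, n3, n4, n5, n6}, add states in Sat(p) with every successor in Z. Z1 = {n0, n1, n3, n4, n5, n6}; fixed.
Sat(A[p U (b | q)]) = {n0, n1, n3, n4, n5, n6}
n5 ∈ Sat(A[p U (b | q)]) = {n0, n1, n3, n4, n5, n6}, so the formula holds at n5.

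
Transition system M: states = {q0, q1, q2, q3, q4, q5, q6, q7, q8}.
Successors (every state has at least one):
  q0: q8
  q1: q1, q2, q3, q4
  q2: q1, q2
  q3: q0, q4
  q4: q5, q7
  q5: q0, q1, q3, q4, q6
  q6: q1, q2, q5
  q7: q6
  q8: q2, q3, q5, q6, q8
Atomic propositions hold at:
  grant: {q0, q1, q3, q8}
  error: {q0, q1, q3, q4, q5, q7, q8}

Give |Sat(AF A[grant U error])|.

A[grant U error]: least fixpoint, start Z0 = Sat(error) = {q0, q1, q3, q4, q5, q7, q8}, add states in Sat(grant) with every successor in Z. Already a fixed point.
Sat(A[grant U error]) = {q0, q1, q3, q4, q5, q7, q8}
AF A[grant U error]: least fixpoint, start Z0 = {q0, q1, q3, q4, q5, q7, q8}, add states with every successor in Z. Already a fixed point.
Sat(AF A[grant U error]) = {q0, q1, q3, q4, q5, q7, q8}
|Sat(AF A[grant U error])| = |{q0, q1, q3, q4, q5, q7, q8}| = 7.

7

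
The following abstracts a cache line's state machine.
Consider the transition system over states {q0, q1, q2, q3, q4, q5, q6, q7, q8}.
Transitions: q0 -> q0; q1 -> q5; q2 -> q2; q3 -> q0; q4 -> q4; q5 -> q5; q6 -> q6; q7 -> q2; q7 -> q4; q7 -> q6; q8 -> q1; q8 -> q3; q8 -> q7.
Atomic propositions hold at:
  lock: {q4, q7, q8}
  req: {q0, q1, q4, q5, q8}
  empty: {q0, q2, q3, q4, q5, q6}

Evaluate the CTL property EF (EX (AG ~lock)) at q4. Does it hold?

No

Sat(~lock) = {q0, q1, q2, q3, q5, q6}
AG ~lock: greatest fixpoint, start Z0 = {q0, q1, q2, q3, q5, q6}, keep only states in Sat with every successor in Z. Already a fixed point.
Sat(AG ~lock) = {q0, q1, q2, q3, q5, q6}
Sat(EX (AG ~lock)) = {s : some successor in {q0, q1, q2, q3, q5, q6}} = {q0, q1, q2, q3, q5, q6, q7, q8}
EF (EX (AG ~lock)): least fixpoint, start Z0 = {q0, q1, q2, q3, q5, q6, q7, q8}, add states with some successor in Z. Already a fixed point.
Sat(EF (EX (AG ~lock))) = {q0, q1, q2, q3, q5, q6, q7, q8}
q4 ∉ Sat(EF (EX (AG ~lock))) = {q0, q1, q2, q3, q5, q6, q7, q8}, so the formula does not hold at q4.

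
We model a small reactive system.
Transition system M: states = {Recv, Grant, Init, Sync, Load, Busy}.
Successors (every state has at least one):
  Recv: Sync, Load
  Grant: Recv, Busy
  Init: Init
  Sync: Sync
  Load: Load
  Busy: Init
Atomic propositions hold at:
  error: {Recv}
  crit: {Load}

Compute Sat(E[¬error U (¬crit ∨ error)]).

{Recv, Grant, Init, Sync, Busy}

Sat(¬error) = {Grant, Init, Sync, Load, Busy}
Sat(¬crit) = {Recv, Grant, Init, Sync, Busy}
Sat(¬crit ∨ error) = {Recv, Grant, Init, Sync, Busy}
E[¬error U (¬crit ∨ error)]: least fixpoint, start Z0 = Sat((¬crit ∨ error)) = {Recv, Grant, Init, Sync, Busy}, add states in Sat(¬error) with some successor in Z. Already a fixed point.
Sat(E[¬error U (¬crit ∨ error)]) = {Recv, Grant, Init, Sync, Busy}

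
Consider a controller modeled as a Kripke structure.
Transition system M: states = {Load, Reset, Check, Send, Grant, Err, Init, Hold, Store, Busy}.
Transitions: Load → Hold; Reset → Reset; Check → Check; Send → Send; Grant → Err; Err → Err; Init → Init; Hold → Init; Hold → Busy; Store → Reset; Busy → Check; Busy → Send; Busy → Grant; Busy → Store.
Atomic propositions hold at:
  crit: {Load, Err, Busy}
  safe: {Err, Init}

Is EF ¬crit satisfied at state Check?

Yes

Sat(¬crit) = {Reset, Check, Send, Grant, Init, Hold, Store}
EF ¬crit: least fixpoint, start Z0 = {Reset, Check, Send, Grant, Init, Hold, Store}, add states with some successor in Z. Z1 = {Load, Reset, Check, Send, Grant, Init, Hold, Store, Busy}; fixed.
Sat(EF ¬crit) = {Load, Reset, Check, Send, Grant, Init, Hold, Store, Busy}
Check ∈ Sat(EF ¬crit) = {Load, Reset, Check, Send, Grant, Init, Hold, Store, Busy}, so the formula holds at Check.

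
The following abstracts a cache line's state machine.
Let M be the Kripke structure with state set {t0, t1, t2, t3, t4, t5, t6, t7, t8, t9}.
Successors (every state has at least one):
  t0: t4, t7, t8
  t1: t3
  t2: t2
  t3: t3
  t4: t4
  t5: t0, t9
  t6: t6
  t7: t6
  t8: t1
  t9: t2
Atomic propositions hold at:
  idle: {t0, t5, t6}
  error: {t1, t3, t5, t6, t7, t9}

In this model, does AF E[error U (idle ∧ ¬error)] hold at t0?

Sat(¬error) = {t0, t2, t4, t8}
Sat(idle ∧ ¬error) = {t0}
E[error U (idle ∧ ¬error)]: least fixpoint, start Z0 = Sat((idle ∧ ¬error)) = {t0}, add states in Sat(error) with some successor in Z. Z1 = {t0, t5}; fixed.
Sat(E[error U (idle ∧ ¬error)]) = {t0, t5}
AF E[error U (idle ∧ ¬error)]: least fixpoint, start Z0 = {t0, t5}, add states with every successor in Z. Already a fixed point.
Sat(AF E[error U (idle ∧ ¬error)]) = {t0, t5}
t0 ∈ Sat(AF E[error U (idle ∧ ¬error)]) = {t0, t5}, so the formula holds at t0.

Yes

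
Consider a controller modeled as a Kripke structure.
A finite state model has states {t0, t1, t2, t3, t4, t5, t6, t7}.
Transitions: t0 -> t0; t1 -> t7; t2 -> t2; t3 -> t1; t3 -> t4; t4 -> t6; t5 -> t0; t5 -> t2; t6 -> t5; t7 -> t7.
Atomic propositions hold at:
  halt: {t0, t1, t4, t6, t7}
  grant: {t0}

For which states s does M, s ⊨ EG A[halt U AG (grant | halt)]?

{t0, t1, t7}

Sat(grant | halt) = {t0, t1, t4, t6, t7}
AG (grant | halt): greatest fixpoint, start Z0 = {t0, t1, t4, t6, t7}, keep only states in Sat with every successor in Z. Z1 = {t0, t1, t4, t7}; Z2 = {t0, t1, t7}; fixed.
Sat(AG (grant | halt)) = {t0, t1, t7}
A[halt U AG (grant | halt)]: least fixpoint, start Z0 = Sat(AG (grant | halt)) = {t0, t1, t7}, add states in Sat(halt) with every successor in Z. Already a fixed point.
Sat(A[halt U AG (grant | halt)]) = {t0, t1, t7}
EG A[halt U AG (grant | halt)]: greatest fixpoint, start Z0 = {t0, t1, t7}, keep only states in Sat with some successor in Z. Already a fixed point.
Sat(EG A[halt U AG (grant | halt)]) = {t0, t1, t7}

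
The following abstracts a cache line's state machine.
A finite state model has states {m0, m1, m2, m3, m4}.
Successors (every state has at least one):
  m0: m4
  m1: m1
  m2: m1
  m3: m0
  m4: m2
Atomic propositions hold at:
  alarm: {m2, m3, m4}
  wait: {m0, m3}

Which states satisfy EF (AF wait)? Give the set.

{m0, m3}

AF wait: least fixpoint, start Z0 = {m0, m3}, add states with every successor in Z. Already a fixed point.
Sat(AF wait) = {m0, m3}
EF (AF wait): least fixpoint, start Z0 = {m0, m3}, add states with some successor in Z. Already a fixed point.
Sat(EF (AF wait)) = {m0, m3}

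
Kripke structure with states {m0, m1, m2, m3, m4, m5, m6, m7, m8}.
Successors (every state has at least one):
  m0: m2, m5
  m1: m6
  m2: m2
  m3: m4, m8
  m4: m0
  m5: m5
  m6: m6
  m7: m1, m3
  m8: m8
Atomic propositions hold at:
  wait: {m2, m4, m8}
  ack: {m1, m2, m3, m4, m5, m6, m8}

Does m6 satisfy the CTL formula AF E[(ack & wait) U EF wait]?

Sat(ack & wait) = {m2, m4, m8}
EF wait: least fixpoint, start Z0 = {m2, m4, m8}, add states with some successor in Z. Z1 = {m0, m2, m3, m4, m8}; Z2 = {m0, m2, m3, m4, m7, m8}; fixed.
Sat(EF wait) = {m0, m2, m3, m4, m7, m8}
E[(ack & wait) U EF wait]: least fixpoint, start Z0 = Sat(EF wait) = {m0, m2, m3, m4, m7, m8}, add states in Sat(ack & wait) with some successor in Z. Already a fixed point.
Sat(E[(ack & wait) U EF wait]) = {m0, m2, m3, m4, m7, m8}
AF E[(ack & wait) U EF wait]: least fixpoint, start Z0 = {m0, m2, m3, m4, m7, m8}, add states with every successor in Z. Already a fixed point.
Sat(AF E[(ack & wait) U EF wait]) = {m0, m2, m3, m4, m7, m8}
m6 ∉ Sat(AF E[(ack & wait) U EF wait]) = {m0, m2, m3, m4, m7, m8}, so the formula does not hold at m6.

No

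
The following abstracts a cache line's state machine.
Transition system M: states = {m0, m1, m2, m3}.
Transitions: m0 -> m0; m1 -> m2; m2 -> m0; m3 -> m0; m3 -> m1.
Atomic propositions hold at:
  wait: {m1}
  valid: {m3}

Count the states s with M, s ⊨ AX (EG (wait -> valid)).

3

Sat(wait -> valid) = {m0, m2, m3}
EG (wait -> valid): greatest fixpoint, start Z0 = {m0, m2, m3}, keep only states in Sat with some successor in Z. Already a fixed point.
Sat(EG (wait -> valid)) = {m0, m2, m3}
Sat(AX (EG (wait -> valid))) = {s : every successor in {m0, m2, m3}} = {m0, m1, m2}
|Sat(AX (EG (wait -> valid)))| = |{m0, m1, m2}| = 3.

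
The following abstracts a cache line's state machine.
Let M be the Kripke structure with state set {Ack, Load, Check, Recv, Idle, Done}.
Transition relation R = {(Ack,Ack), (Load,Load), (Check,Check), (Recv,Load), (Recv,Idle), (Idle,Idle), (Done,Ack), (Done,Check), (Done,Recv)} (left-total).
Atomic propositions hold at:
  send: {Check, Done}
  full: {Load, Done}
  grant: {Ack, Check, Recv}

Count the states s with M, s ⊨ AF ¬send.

Sat(¬send) = {Ack, Load, Recv, Idle}
AF ¬send: least fixpoint, start Z0 = {Ack, Load, Recv, Idle}, add states with every successor in Z. Already a fixed point.
Sat(AF ¬send) = {Ack, Load, Recv, Idle}
|Sat(AF ¬send)| = |{Ack, Load, Recv, Idle}| = 4.

4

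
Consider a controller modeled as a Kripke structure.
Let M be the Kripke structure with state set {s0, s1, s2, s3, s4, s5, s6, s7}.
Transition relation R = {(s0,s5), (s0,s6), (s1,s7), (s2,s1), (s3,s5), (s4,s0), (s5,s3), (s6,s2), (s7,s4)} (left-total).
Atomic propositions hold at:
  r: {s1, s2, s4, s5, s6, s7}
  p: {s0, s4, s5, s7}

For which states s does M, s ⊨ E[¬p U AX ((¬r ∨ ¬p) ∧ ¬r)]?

Sat(¬p) = {s1, s2, s3, s6}
Sat(¬r) = {s0, s3}
Sat(¬r ∨ ¬p) = {s0, s1, s2, s3, s6}
Sat((¬r ∨ ¬p) ∧ ¬r) = {s0, s3}
Sat(AX ((¬r ∨ ¬p) ∧ ¬r)) = {s : every successor in {s0, s3}} = {s4, s5}
E[¬p U AX ((¬r ∨ ¬p) ∧ ¬r)]: least fixpoint, start Z0 = Sat(AX ((¬r ∨ ¬p) ∧ ¬r)) = {s4, s5}, add states in Sat(¬p) with some successor in Z. Z1 = {s3, s4, s5}; fixed.
Sat(E[¬p U AX ((¬r ∨ ¬p) ∧ ¬r)]) = {s3, s4, s5}

{s3, s4, s5}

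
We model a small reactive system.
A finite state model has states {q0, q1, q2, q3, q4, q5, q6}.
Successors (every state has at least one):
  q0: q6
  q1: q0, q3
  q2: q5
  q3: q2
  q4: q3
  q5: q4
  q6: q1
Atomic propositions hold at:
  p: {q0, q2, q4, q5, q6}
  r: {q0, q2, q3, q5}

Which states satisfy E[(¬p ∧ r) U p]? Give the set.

{q0, q2, q3, q4, q5, q6}

Sat(¬p) = {q1, q3}
Sat(¬p ∧ r) = {q3}
E[(¬p ∧ r) U p]: least fixpoint, start Z0 = Sat(p) = {q0, q2, q4, q5, q6}, add states in Sat(¬p ∧ r) with some successor in Z. Z1 = {q0, q2, q3, q4, q5, q6}; fixed.
Sat(E[(¬p ∧ r) U p]) = {q0, q2, q3, q4, q5, q6}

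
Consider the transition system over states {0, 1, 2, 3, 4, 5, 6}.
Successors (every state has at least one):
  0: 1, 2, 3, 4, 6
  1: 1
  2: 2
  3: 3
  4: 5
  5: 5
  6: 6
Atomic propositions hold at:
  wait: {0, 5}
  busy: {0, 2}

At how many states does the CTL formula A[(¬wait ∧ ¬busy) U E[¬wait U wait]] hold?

3

Sat(¬wait) = {1, 2, 3, 4, 6}
Sat(¬busy) = {1, 3, 4, 5, 6}
Sat(¬wait ∧ ¬busy) = {1, 3, 4, 6}
E[¬wait U wait]: least fixpoint, start Z0 = Sat(wait) = {0, 5}, add states in Sat(¬wait) with some successor in Z. Z1 = {0, 4, 5}; fixed.
Sat(E[¬wait U wait]) = {0, 4, 5}
A[(¬wait ∧ ¬busy) U E[¬wait U wait]]: least fixpoint, start Z0 = Sat(E[¬wait U wait]) = {0, 4, 5}, add states in Sat(¬wait ∧ ¬busy) with every successor in Z. Already a fixed point.
Sat(A[(¬wait ∧ ¬busy) U E[¬wait U wait]]) = {0, 4, 5}
|Sat(A[(¬wait ∧ ¬busy) U E[¬wait U wait]])| = |{0, 4, 5}| = 3.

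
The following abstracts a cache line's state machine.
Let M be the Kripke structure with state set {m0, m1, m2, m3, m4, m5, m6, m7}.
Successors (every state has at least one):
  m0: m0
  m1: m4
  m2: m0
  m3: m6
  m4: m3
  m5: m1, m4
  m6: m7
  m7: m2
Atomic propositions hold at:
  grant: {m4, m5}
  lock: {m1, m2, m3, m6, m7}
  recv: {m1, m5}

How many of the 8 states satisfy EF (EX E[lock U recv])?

E[lock U recv]: least fixpoint, start Z0 = Sat(recv) = {m1, m5}, add states in Sat(lock) with some successor in Z. Already a fixed point.
Sat(E[lock U recv]) = {m1, m5}
Sat(EX E[lock U recv]) = {s : some successor in {m1, m5}} = {m5}
EF (EX E[lock U recv]): least fixpoint, start Z0 = {m5}, add states with some successor in Z. Already a fixed point.
Sat(EF (EX E[lock U recv])) = {m5}
|Sat(EF (EX E[lock U recv]))| = |{m5}| = 1.

1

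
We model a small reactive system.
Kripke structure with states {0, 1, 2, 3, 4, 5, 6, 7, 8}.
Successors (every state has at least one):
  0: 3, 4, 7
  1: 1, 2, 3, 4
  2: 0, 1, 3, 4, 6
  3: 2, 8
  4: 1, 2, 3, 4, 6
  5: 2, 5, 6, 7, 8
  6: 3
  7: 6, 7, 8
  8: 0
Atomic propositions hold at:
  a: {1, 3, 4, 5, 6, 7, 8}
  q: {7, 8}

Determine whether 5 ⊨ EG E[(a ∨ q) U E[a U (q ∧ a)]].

Sat(a ∨ q) = {1, 3, 4, 5, 6, 7, 8}
Sat(q ∧ a) = {7, 8}
E[a U (q ∧ a)]: least fixpoint, start Z0 = Sat((q ∧ a)) = {7, 8}, add states in Sat(a) with some successor in Z. Z1 = {3, 5, 7, 8}; Z2 = {1, 3, 4, 5, 6, 7, 8}; fixed.
Sat(E[a U (q ∧ a)]) = {1, 3, 4, 5, 6, 7, 8}
E[(a ∨ q) U E[a U (q ∧ a)]]: least fixpoint, start Z0 = Sat(E[a U (q ∧ a)]) = {1, 3, 4, 5, 6, 7, 8}, add states in Sat(a ∨ q) with some successor in Z. Already a fixed point.
Sat(E[(a ∨ q) U E[a U (q ∧ a)]]) = {1, 3, 4, 5, 6, 7, 8}
EG E[(a ∨ q) U E[a U (q ∧ a)]]: greatest fixpoint, start Z0 = {1, 3, 4, 5, 6, 7, 8}, keep only states in Sat with some successor in Z. Z1 = {1, 3, 4, 5, 6, 7}; Z2 = {1, 4, 5, 6, 7}; Z3 = {1, 4, 5, 7}; fixed.
Sat(EG E[(a ∨ q) U E[a U (q ∧ a)]]) = {1, 4, 5, 7}
5 ∈ Sat(EG E[(a ∨ q) U E[a U (q ∧ a)]]) = {1, 4, 5, 7}, so the formula holds at 5.

Yes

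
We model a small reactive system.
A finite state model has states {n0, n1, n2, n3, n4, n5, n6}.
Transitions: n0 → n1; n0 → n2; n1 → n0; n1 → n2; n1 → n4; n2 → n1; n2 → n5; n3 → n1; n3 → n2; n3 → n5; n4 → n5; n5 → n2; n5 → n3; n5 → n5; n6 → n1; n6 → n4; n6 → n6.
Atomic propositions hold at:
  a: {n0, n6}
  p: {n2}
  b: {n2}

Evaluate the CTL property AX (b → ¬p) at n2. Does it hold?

Sat(¬p) = {n0, n1, n3, n4, n5, n6}
Sat(b → ¬p) = {n0, n1, n3, n4, n5, n6}
Sat(AX (b → ¬p)) = {s : every successor in {n0, n1, n3, n4, n5, n6}} = {n2, n4, n6}
n2 ∈ Sat(AX (b → ¬p)) = {n2, n4, n6}, so the formula holds at n2.

Yes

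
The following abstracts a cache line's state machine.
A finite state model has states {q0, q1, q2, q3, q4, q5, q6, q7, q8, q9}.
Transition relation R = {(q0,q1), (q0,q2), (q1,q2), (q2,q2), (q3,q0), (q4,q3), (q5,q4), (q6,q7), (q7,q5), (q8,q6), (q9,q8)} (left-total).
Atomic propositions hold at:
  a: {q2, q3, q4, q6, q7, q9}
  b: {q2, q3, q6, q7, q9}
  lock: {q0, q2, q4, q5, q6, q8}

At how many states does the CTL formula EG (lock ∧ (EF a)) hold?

2

EF a: least fixpoint, start Z0 = {q2, q3, q4, q6, q7, q9}, add states with some successor in Z. Z1 = {q0, q1, q2, q3, q4, q5, q6, q7, q8, q9}; fixed.
Sat(EF a) = {q0, q1, q2, q3, q4, q5, q6, q7, q8, q9}
Sat(lock ∧ (EF a)) = {q0, q2, q4, q5, q6, q8}
EG (lock ∧ (EF a)): greatest fixpoint, start Z0 = {q0, q2, q4, q5, q6, q8}, keep only states in Sat with some successor in Z. Z1 = {q0, q2, q5, q8}; Z2 = {q0, q2}; fixed.
Sat(EG (lock ∧ (EF a))) = {q0, q2}
|Sat(EG (lock ∧ (EF a)))| = |{q0, q2}| = 2.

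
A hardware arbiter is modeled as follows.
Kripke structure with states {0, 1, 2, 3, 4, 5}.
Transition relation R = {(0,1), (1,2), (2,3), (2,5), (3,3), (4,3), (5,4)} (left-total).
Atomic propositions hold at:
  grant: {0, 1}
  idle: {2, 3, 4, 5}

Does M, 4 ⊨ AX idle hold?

Sat(AX idle) = {s : every successor in {2, 3, 4, 5}} = {1, 2, 3, 4, 5}
4 ∈ Sat(AX idle) = {1, 2, 3, 4, 5}, so the formula holds at 4.

Yes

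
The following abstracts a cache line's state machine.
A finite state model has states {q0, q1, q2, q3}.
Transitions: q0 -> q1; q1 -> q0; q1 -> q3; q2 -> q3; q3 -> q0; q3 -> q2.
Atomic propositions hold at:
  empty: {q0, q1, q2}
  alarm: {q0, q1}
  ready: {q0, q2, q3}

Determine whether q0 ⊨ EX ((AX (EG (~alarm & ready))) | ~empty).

No

Sat(~alarm) = {q2, q3}
Sat(~alarm & ready) = {q2, q3}
EG (~alarm & ready): greatest fixpoint, start Z0 = {q2, q3}, keep only states in Sat with some successor in Z. Already a fixed point.
Sat(EG (~alarm & ready)) = {q2, q3}
Sat(AX (EG (~alarm & ready))) = {s : every successor in {q2, q3}} = {q2}
Sat(~empty) = {q3}
Sat((AX (EG (~alarm & ready))) | ~empty) = {q2, q3}
Sat(EX ((AX (EG (~alarm & ready))) | ~empty)) = {s : some successor in {q2, q3}} = {q1, q2, q3}
q0 ∉ Sat(EX ((AX (EG (~alarm & ready))) | ~empty)) = {q1, q2, q3}, so the formula does not hold at q0.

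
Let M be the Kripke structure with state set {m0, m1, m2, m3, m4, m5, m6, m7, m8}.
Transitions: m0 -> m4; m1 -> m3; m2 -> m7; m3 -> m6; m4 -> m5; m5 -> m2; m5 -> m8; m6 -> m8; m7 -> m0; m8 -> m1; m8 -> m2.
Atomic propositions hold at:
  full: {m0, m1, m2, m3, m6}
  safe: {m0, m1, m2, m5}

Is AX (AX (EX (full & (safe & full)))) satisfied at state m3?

Sat(safe & full) = {m0, m1, m2}
Sat(full & (safe & full)) = {m0, m1, m2}
Sat(EX (full & (safe & full))) = {s : some successor in {m0, m1, m2}} = {m5, m7, m8}
Sat(AX (EX (full & (safe & full)))) = {s : every successor in {m5, m7, m8}} = {m2, m4, m6}
Sat(AX (AX (EX (full & (safe & full))))) = {s : every successor in {m2, m4, m6}} = {m0, m3}
m3 ∈ Sat(AX (AX (EX (full & (safe & full))))) = {m0, m3}, so the formula holds at m3.

Yes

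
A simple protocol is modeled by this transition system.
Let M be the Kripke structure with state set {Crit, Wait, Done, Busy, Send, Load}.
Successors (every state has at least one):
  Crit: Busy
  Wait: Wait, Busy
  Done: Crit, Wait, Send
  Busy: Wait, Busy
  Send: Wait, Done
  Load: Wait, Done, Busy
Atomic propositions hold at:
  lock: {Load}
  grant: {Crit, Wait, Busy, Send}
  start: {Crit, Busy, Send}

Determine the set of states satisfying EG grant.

{Crit, Wait, Busy, Send}

EG grant: greatest fixpoint, start Z0 = {Crit, Wait, Busy, Send}, keep only states in Sat with some successor in Z. Already a fixed point.
Sat(EG grant) = {Crit, Wait, Busy, Send}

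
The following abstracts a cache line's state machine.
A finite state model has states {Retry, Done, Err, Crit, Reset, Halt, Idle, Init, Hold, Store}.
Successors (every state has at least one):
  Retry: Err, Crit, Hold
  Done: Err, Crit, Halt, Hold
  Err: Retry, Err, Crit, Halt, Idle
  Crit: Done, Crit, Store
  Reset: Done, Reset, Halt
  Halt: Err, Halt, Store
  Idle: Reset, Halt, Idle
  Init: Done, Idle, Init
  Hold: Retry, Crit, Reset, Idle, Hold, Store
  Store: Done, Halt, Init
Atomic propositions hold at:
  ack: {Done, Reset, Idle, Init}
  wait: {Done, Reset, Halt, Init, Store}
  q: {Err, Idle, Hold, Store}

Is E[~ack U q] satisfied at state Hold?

Sat(~ack) = {Retry, Err, Crit, Halt, Hold, Store}
E[~ack U q]: least fixpoint, start Z0 = Sat(q) = {Err, Idle, Hold, Store}, add states in Sat(~ack) with some successor in Z. Z1 = {Retry, Err, Crit, Halt, Idle, Hold, Store}; fixed.
Sat(E[~ack U q]) = {Retry, Err, Crit, Halt, Idle, Hold, Store}
Hold ∈ Sat(E[~ack U q]) = {Retry, Err, Crit, Halt, Idle, Hold, Store}, so the formula holds at Hold.

Yes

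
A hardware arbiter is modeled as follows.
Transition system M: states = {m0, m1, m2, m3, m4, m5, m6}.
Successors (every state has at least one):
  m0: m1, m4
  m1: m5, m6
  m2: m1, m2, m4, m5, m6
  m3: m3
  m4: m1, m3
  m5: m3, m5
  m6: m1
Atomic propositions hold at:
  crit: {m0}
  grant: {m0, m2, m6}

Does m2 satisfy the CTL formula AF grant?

Yes

AF grant: least fixpoint, start Z0 = {m0, m2, m6}, add states with every successor in Z. Already a fixed point.
Sat(AF grant) = {m0, m2, m6}
m2 ∈ Sat(AF grant) = {m0, m2, m6}, so the formula holds at m2.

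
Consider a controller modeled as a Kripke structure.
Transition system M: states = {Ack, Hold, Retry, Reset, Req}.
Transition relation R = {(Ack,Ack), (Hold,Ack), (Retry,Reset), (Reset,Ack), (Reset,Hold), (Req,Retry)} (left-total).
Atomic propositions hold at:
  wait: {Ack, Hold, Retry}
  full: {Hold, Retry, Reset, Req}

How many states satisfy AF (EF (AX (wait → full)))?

2

Sat(wait → full) = {Hold, Retry, Reset, Req}
Sat(AX (wait → full)) = {s : every successor in {Hold, Retry, Reset, Req}} = {Retry, Req}
EF (AX (wait → full)): least fixpoint, start Z0 = {Retry, Req}, add states with some successor in Z. Already a fixed point.
Sat(EF (AX (wait → full))) = {Retry, Req}
AF (EF (AX (wait → full))): least fixpoint, start Z0 = {Retry, Req}, add states with every successor in Z. Already a fixed point.
Sat(AF (EF (AX (wait → full)))) = {Retry, Req}
|Sat(AF (EF (AX (wait → full))))| = |{Retry, Req}| = 2.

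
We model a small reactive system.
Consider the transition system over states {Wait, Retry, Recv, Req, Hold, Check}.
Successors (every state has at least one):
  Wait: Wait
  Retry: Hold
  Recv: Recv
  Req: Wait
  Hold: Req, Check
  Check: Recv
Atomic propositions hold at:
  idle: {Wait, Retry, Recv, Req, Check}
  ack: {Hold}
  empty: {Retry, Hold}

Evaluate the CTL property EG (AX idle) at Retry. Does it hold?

No

Sat(AX idle) = {s : every successor in {Wait, Retry, Recv, Req, Check}} = {Wait, Recv, Req, Hold, Check}
EG (AX idle): greatest fixpoint, start Z0 = {Wait, Recv, Req, Hold, Check}, keep only states in Sat with some successor in Z. Already a fixed point.
Sat(EG (AX idle)) = {Wait, Recv, Req, Hold, Check}
Retry ∉ Sat(EG (AX idle)) = {Wait, Recv, Req, Hold, Check}, so the formula does not hold at Retry.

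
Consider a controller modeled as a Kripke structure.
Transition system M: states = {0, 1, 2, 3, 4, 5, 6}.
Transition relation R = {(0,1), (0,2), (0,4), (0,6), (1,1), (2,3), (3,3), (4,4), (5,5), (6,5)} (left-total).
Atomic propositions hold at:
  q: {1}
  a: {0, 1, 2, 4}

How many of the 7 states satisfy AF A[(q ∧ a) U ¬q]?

6

Sat(q ∧ a) = {1}
Sat(¬q) = {0, 2, 3, 4, 5, 6}
A[(q ∧ a) U ¬q]: least fixpoint, start Z0 = Sat(¬q) = {0, 2, 3, 4, 5, 6}, add states in Sat(q ∧ a) with every successor in Z. Already a fixed point.
Sat(A[(q ∧ a) U ¬q]) = {0, 2, 3, 4, 5, 6}
AF A[(q ∧ a) U ¬q]: least fixpoint, start Z0 = {0, 2, 3, 4, 5, 6}, add states with every successor in Z. Already a fixed point.
Sat(AF A[(q ∧ a) U ¬q]) = {0, 2, 3, 4, 5, 6}
|Sat(AF A[(q ∧ a) U ¬q])| = |{0, 2, 3, 4, 5, 6}| = 6.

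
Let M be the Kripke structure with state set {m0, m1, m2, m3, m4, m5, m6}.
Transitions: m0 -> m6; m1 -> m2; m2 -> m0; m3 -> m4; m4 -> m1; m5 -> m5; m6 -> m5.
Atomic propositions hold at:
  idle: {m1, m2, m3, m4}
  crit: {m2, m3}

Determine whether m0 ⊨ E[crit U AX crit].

No

Sat(AX crit) = {s : every successor in {m2, m3}} = {m1}
E[crit U AX crit]: least fixpoint, start Z0 = Sat(AX crit) = {m1}, add states in Sat(crit) with some successor in Z. Already a fixed point.
Sat(E[crit U AX crit]) = {m1}
m0 ∉ Sat(E[crit U AX crit]) = {m1}, so the formula does not hold at m0.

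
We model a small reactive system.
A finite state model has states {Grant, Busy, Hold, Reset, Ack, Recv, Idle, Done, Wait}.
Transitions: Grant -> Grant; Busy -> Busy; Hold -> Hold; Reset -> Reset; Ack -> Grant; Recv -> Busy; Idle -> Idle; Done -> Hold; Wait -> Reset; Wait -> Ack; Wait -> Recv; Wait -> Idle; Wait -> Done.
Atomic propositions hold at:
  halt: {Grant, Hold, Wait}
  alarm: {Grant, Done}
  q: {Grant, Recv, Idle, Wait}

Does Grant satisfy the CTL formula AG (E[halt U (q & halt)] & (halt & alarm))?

Sat(q & halt) = {Grant, Wait}
E[halt U (q & halt)]: least fixpoint, start Z0 = Sat((q & halt)) = {Grant, Wait}, add states in Sat(halt) with some successor in Z. Already a fixed point.
Sat(E[halt U (q & halt)]) = {Grant, Wait}
Sat(halt & alarm) = {Grant}
Sat(E[halt U (q & halt)] & (halt & alarm)) = {Grant}
AG (E[halt U (q & halt)] & (halt & alarm)): greatest fixpoint, start Z0 = {Grant}, keep only states in Sat with every successor in Z. Already a fixed point.
Sat(AG (E[halt U (q & halt)] & (halt & alarm))) = {Grant}
Grant ∈ Sat(AG (E[halt U (q & halt)] & (halt & alarm))) = {Grant}, so the formula holds at Grant.

Yes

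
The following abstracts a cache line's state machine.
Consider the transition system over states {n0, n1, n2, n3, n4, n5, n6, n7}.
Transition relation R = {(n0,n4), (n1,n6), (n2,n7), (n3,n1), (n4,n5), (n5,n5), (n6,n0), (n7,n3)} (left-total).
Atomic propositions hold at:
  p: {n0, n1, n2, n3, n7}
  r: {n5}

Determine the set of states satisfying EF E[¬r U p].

{n0, n1, n2, n3, n6, n7}

Sat(¬r) = {n0, n1, n2, n3, n4, n6, n7}
E[¬r U p]: least fixpoint, start Z0 = Sat(p) = {n0, n1, n2, n3, n7}, add states in Sat(¬r) with some successor in Z. Z1 = {n0, n1, n2, n3, n6, n7}; fixed.
Sat(E[¬r U p]) = {n0, n1, n2, n3, n6, n7}
EF E[¬r U p]: least fixpoint, start Z0 = {n0, n1, n2, n3, n6, n7}, add states with some successor in Z. Already a fixed point.
Sat(EF E[¬r U p]) = {n0, n1, n2, n3, n6, n7}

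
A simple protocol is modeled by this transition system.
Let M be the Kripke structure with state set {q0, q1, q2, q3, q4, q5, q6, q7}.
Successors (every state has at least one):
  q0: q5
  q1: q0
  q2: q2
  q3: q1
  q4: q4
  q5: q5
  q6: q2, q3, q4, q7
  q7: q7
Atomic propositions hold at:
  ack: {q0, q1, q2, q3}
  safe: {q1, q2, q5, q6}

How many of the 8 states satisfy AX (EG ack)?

EG ack: greatest fixpoint, start Z0 = {q0, q1, q2, q3}, keep only states in Sat with some successor in Z. Z1 = {q1, q2, q3}; Z2 = {q2, q3}; Z3 = {q2}; fixed.
Sat(EG ack) = {q2}
Sat(AX (EG ack)) = {s : every successor in {q2}} = {q2}
|Sat(AX (EG ack))| = |{q2}| = 1.

1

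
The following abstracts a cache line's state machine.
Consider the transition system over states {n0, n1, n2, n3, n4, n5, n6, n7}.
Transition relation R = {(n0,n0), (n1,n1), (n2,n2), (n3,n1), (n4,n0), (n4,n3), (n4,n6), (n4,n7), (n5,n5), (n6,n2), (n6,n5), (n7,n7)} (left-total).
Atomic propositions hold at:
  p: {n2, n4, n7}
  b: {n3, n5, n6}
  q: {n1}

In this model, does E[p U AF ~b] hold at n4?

Yes

Sat(~b) = {n0, n1, n2, n4, n7}
AF ~b: least fixpoint, start Z0 = {n0, n1, n2, n4, n7}, add states with every successor in Z. Z1 = {n0, n1, n2, n3, n4, n7}; fixed.
Sat(AF ~b) = {n0, n1, n2, n3, n4, n7}
E[p U AF ~b]: least fixpoint, start Z0 = Sat(AF ~b) = {n0, n1, n2, n3, n4, n7}, add states in Sat(p) with some successor in Z. Already a fixed point.
Sat(E[p U AF ~b]) = {n0, n1, n2, n3, n4, n7}
n4 ∈ Sat(E[p U AF ~b]) = {n0, n1, n2, n3, n4, n7}, so the formula holds at n4.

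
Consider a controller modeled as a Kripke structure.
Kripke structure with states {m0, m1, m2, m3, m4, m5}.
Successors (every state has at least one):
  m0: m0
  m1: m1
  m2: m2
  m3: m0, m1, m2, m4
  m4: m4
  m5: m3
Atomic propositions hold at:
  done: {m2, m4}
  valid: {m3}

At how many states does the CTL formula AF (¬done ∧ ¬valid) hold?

Sat(¬done) = {m0, m1, m3, m5}
Sat(¬valid) = {m0, m1, m2, m4, m5}
Sat(¬done ∧ ¬valid) = {m0, m1, m5}
AF (¬done ∧ ¬valid): least fixpoint, start Z0 = {m0, m1, m5}, add states with every successor in Z. Already a fixed point.
Sat(AF (¬done ∧ ¬valid)) = {m0, m1, m5}
|Sat(AF (¬done ∧ ¬valid))| = |{m0, m1, m5}| = 3.

3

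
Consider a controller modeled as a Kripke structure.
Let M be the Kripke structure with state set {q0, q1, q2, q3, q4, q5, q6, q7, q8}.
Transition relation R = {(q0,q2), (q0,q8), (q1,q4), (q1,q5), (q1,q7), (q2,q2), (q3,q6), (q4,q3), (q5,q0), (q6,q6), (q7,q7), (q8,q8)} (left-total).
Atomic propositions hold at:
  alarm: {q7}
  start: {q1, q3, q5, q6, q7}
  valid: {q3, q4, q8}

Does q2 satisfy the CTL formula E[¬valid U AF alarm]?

Sat(¬valid) = {q0, q1, q2, q5, q6, q7}
AF alarm: least fixpoint, start Z0 = {q7}, add states with every successor in Z. Already a fixed point.
Sat(AF alarm) = {q7}
E[¬valid U AF alarm]: least fixpoint, start Z0 = Sat(AF alarm) = {q7}, add states in Sat(¬valid) with some successor in Z. Z1 = {q1, q7}; fixed.
Sat(E[¬valid U AF alarm]) = {q1, q7}
q2 ∉ Sat(E[¬valid U AF alarm]) = {q1, q7}, so the formula does not hold at q2.

No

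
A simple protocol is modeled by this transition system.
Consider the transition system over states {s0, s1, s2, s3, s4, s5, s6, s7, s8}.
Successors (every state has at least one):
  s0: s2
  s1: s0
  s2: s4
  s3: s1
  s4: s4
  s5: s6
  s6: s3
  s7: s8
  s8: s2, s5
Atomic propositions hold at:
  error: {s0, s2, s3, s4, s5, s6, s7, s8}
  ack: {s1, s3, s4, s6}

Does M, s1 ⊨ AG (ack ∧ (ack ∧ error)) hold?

No

Sat(ack ∧ error) = {s3, s4, s6}
Sat(ack ∧ (ack ∧ error)) = {s3, s4, s6}
AG (ack ∧ (ack ∧ error)): greatest fixpoint, start Z0 = {s3, s4, s6}, keep only states in Sat with every successor in Z. Z1 = {s4, s6}; Z2 = {s4}; fixed.
Sat(AG (ack ∧ (ack ∧ error))) = {s4}
s1 ∉ Sat(AG (ack ∧ (ack ∧ error))) = {s4}, so the formula does not hold at s1.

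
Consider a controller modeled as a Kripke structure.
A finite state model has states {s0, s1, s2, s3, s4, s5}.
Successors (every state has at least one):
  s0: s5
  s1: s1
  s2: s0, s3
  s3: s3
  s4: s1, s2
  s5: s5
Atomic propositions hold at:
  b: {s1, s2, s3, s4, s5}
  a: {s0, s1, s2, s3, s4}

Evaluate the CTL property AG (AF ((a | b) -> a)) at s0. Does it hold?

Sat(a | b) = {s0, s1, s2, s3, s4, s5}
Sat((a | b) -> a) = {s0, s1, s2, s3, s4}
AF ((a | b) -> a): least fixpoint, start Z0 = {s0, s1, s2, s3, s4}, add states with every successor in Z. Already a fixed point.
Sat(AF ((a | b) -> a)) = {s0, s1, s2, s3, s4}
AG (AF ((a | b) -> a)): greatest fixpoint, start Z0 = {s0, s1, s2, s3, s4}, keep only states in Sat with every successor in Z. Z1 = {s1, s2, s3, s4}; Z2 = {s1, s3, s4}; Z3 = {s1, s3}; fixed.
Sat(AG (AF ((a | b) -> a))) = {s1, s3}
s0 ∉ Sat(AG (AF ((a | b) -> a))) = {s1, s3}, so the formula does not hold at s0.

No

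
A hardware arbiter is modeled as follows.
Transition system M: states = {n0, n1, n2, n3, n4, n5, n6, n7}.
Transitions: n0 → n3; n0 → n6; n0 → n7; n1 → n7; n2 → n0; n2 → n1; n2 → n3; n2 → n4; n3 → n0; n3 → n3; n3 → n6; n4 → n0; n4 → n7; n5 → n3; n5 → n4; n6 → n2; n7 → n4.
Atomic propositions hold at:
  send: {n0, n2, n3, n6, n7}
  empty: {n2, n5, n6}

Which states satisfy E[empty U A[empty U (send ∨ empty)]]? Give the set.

Sat(send ∨ empty) = {n0, n2, n3, n5, n6, n7}
A[empty U (send ∨ empty)]: least fixpoint, start Z0 = Sat((send ∨ empty)) = {n0, n2, n3, n5, n6, n7}, add states in Sat(empty) with every successor in Z. Already a fixed point.
Sat(A[empty U (send ∨ empty)]) = {n0, n2, n3, n5, n6, n7}
E[empty U A[empty U (send ∨ empty)]]: least fixpoint, start Z0 = Sat(A[empty U (send ∨ empty)]) = {n0, n2, n3, n5, n6, n7}, add states in Sat(empty) with some successor in Z. Already a fixed point.
Sat(E[empty U A[empty U (send ∨ empty)]]) = {n0, n2, n3, n5, n6, n7}

{n0, n2, n3, n5, n6, n7}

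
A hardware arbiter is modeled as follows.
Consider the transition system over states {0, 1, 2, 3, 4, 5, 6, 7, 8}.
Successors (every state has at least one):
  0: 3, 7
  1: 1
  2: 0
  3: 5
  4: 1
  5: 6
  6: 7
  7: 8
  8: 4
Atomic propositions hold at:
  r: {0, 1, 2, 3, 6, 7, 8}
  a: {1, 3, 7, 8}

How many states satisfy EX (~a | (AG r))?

Sat(~a) = {0, 2, 4, 5, 6}
AG r: greatest fixpoint, start Z0 = {0, 1, 2, 3, 6, 7, 8}, keep only states in Sat with every successor in Z. Z1 = {0, 1, 2, 6, 7}; Z2 = {1, 2, 6}; Z3 = {1}; fixed.
Sat(AG r) = {1}
Sat(~a | (AG r)) = {0, 1, 2, 4, 5, 6}
Sat(EX (~a | (AG r))) = {s : some successor in {0, 1, 2, 4, 5, 6}} = {1, 2, 3, 4, 5, 8}
|Sat(EX (~a | (AG r)))| = |{1, 2, 3, 4, 5, 8}| = 6.

6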